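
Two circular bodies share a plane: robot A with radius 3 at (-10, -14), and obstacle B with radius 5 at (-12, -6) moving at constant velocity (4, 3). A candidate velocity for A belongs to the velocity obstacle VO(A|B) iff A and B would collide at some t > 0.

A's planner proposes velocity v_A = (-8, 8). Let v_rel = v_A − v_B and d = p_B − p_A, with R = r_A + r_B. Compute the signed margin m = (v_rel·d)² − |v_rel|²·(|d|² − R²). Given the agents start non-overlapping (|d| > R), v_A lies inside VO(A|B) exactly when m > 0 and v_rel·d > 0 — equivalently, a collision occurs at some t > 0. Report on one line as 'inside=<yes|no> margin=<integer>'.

d = (-2, 8),  |d|² = 68;  R = 3+5 = 8,  c = 68−8² = 4
v_rel = (-12, 5),  |v_rel|² = 169;  v_rel·d = (-12)·(-2) + (5)·(8) = 64
169·t² − 128·t + 4 = 0  ⇒  m = 64² − 169·4 = 3420
m = 3420 > 0,  v_rel·d = 64 > 0  ⇒  inside

inside=yes margin=3420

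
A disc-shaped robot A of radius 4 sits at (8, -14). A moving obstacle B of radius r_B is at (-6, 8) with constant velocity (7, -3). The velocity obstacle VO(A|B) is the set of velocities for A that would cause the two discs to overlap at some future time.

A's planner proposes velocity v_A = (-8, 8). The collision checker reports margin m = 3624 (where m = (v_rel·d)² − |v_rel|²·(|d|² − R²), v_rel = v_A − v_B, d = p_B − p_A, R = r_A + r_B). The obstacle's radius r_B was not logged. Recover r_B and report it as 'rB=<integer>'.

m = 3624
d = (-14, 22);  v_rel = (-15, 11),  |v_rel|² = 346
v_rel×d = (-15)·(22) − (11)·(-14) = -176
since m = R²·346 − (-176)²:  R² = (30976 + 3624) / 346 = 100
R = √100 = 10  ⇒  r_B = 10 − 4 = 6

rB=6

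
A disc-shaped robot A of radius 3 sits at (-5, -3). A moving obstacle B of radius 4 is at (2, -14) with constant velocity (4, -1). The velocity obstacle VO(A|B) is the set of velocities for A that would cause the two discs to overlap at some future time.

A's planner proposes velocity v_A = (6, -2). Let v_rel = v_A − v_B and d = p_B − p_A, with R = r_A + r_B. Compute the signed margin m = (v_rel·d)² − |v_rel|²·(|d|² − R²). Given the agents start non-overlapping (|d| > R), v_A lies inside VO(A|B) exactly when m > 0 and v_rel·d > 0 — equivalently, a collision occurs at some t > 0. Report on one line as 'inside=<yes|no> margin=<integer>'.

d = (7, -11),  |d|² = 170;  R = 3+4 = 7,  c = 170−7² = 121
v_rel = (2, -1),  |v_rel|² = 5;  v_rel·d = (2)·(7) + (-1)·(-11) = 25
5·t² − 50·t + 121 = 0  ⇒  m = 25² − 5·121 = 20
m = 20 > 0,  v_rel·d = 25 > 0  ⇒  inside

inside=yes margin=20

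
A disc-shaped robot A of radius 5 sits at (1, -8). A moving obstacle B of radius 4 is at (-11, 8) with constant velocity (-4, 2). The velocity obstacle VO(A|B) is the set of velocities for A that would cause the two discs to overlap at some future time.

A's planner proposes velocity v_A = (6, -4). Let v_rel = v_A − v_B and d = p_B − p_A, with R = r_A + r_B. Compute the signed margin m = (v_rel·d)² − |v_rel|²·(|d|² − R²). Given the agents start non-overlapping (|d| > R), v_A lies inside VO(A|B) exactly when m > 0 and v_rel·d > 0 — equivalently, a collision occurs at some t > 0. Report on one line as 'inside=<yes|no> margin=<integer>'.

d = (-12, 16),  |d|² = 400;  R = 5+4 = 9,  c = 400−9² = 319
v_rel = (10, -6),  |v_rel|² = 136;  v_rel·d = (10)·(-12) + (-6)·(16) = -216
136·t² + 432·t + 319 = 0  ⇒  m = (-216)² − 136·319 = 3272
m = 3272 > 0,  v_rel·d = -216 < 0  ⇒  outside

inside=no margin=3272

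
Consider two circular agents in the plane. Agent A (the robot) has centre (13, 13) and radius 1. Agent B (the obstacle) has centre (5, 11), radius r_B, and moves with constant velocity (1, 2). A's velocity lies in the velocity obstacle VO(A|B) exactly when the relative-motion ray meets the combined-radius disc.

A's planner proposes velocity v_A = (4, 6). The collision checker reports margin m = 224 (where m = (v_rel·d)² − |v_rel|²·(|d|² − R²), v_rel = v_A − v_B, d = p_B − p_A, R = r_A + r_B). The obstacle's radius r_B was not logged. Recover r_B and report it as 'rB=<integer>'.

m = 224
d = (-8, -2);  v_rel = (3, 4),  |v_rel|² = 25
v_rel×d = (3)·(-2) − (4)·(-8) = 26
since m = R²·25 − 26²:  R² = (676 + 224) / 25 = 36
R = √36 = 6  ⇒  r_B = 6 − 1 = 5

rB=5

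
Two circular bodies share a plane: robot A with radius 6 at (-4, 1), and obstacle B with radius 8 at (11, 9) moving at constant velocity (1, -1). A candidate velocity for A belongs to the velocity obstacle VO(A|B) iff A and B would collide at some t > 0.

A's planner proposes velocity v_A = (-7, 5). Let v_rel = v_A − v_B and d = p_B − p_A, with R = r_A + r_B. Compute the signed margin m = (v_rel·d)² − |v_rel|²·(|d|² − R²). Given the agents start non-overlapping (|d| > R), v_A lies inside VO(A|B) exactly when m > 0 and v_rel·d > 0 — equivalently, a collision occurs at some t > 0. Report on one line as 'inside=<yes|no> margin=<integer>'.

d = (15, 8),  |d|² = 289;  R = 6+8 = 14,  c = 289−14² = 93
v_rel = (-8, 6),  |v_rel|² = 100;  v_rel·d = (-8)·(15) + (6)·(8) = -72
100·t² + 144·t + 93 = 0  ⇒  m = (-72)² − 100·93 = -4116
m = -4116 < 0,  v_rel·d = -72 < 0  ⇒  outside

inside=no margin=-4116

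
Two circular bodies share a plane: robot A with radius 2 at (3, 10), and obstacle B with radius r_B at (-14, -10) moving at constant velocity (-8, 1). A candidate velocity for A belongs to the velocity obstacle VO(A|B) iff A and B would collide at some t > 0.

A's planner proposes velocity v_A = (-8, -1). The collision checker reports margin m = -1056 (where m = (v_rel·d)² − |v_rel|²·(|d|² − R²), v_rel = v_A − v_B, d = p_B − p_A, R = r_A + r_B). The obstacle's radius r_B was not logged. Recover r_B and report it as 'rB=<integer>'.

m = -1056
d = (-17, -20);  v_rel = (0, -2),  |v_rel|² = 4
v_rel×d = (0)·(-20) − (-2)·(-17) = -34
since m = R²·4 − (-34)²:  R² = (1156 + -1056) / 4 = 25
R = √25 = 5  ⇒  r_B = 5 − 2 = 3

rB=3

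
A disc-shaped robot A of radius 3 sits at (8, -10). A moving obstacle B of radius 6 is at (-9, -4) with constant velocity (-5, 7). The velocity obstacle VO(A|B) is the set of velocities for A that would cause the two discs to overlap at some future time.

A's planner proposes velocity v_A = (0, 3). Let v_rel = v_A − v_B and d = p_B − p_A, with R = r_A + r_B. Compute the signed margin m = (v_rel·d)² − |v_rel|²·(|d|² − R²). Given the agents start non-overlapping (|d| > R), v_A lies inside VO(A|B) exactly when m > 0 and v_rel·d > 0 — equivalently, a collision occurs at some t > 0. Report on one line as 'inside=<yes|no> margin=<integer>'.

d = (-17, 6),  |d|² = 325;  R = 3+6 = 9,  c = 325−9² = 244
v_rel = (5, -4),  |v_rel|² = 41;  v_rel·d = (5)·(-17) + (-4)·(6) = -109
41·t² + 218·t + 244 = 0  ⇒  m = (-109)² − 41·244 = 1877
m = 1877 > 0,  v_rel·d = -109 < 0  ⇒  outside

inside=no margin=1877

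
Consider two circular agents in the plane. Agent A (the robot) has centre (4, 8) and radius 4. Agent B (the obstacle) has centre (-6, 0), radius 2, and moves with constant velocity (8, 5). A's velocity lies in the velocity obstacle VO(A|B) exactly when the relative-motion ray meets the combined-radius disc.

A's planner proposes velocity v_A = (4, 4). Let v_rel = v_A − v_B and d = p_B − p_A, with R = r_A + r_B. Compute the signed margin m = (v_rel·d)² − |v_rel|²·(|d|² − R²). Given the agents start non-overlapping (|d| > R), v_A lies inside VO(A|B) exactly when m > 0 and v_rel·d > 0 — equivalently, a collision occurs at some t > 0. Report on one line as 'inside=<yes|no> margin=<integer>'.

d = (-10, -8),  |d|² = 164;  R = 4+2 = 6,  c = 164−6² = 128
v_rel = (-4, -1),  |v_rel|² = 17;  v_rel·d = (-4)·(-10) + (-1)·(-8) = 48
17·t² − 96·t + 128 = 0  ⇒  m = 48² − 17·128 = 128
m = 128 > 0,  v_rel·d = 48 > 0  ⇒  inside

inside=yes margin=128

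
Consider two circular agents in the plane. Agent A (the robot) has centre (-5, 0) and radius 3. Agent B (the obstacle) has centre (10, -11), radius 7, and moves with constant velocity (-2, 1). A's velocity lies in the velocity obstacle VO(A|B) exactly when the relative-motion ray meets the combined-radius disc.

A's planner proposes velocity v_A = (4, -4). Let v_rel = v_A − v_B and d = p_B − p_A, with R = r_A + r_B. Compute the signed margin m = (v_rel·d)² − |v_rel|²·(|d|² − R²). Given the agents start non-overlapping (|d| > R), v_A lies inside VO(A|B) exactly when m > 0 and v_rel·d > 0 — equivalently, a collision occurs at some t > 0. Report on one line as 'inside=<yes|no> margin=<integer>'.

d = (15, -11),  |d|² = 346;  R = 3+7 = 10,  c = 346−10² = 246
v_rel = (6, -5),  |v_rel|² = 61;  v_rel·d = (6)·(15) + (-5)·(-11) = 145
61·t² − 290·t + 246 = 0  ⇒  m = 145² − 61·246 = 6019
m = 6019 > 0,  v_rel·d = 145 > 0  ⇒  inside

inside=yes margin=6019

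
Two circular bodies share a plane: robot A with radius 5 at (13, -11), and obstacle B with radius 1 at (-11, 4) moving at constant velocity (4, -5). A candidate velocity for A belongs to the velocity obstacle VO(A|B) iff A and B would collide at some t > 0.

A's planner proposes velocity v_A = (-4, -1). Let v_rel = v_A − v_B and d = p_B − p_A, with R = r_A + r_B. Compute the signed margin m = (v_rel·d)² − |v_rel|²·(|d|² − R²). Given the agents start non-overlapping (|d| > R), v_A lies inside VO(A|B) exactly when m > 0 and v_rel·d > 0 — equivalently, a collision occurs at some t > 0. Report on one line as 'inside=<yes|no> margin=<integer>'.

d = (-24, 15),  |d|² = 801;  R = 5+1 = 6,  c = 801−6² = 765
v_rel = (-8, 4),  |v_rel|² = 80;  v_rel·d = (-8)·(-24) + (4)·(15) = 252
80·t² − 504·t + 765 = 0  ⇒  m = 252² − 80·765 = 2304
m = 2304 > 0,  v_rel·d = 252 > 0  ⇒  inside

inside=yes margin=2304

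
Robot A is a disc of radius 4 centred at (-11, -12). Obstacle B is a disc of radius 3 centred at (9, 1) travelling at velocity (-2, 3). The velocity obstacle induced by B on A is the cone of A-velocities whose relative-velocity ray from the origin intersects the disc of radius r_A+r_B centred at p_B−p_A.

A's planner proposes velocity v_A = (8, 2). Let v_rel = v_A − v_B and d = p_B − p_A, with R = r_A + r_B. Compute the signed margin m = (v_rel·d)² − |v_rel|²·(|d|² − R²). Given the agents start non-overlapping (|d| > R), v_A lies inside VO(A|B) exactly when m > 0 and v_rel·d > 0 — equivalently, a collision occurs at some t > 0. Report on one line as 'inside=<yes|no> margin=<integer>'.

d = (20, 13),  |d|² = 569;  R = 4+3 = 7,  c = 569−7² = 520
v_rel = (10, -1),  |v_rel|² = 101;  v_rel·d = (10)·(20) + (-1)·(13) = 187
101·t² − 374·t + 520 = 0  ⇒  m = 187² − 101·520 = -17551
m = -17551 < 0,  v_rel·d = 187 > 0  ⇒  outside

inside=no margin=-17551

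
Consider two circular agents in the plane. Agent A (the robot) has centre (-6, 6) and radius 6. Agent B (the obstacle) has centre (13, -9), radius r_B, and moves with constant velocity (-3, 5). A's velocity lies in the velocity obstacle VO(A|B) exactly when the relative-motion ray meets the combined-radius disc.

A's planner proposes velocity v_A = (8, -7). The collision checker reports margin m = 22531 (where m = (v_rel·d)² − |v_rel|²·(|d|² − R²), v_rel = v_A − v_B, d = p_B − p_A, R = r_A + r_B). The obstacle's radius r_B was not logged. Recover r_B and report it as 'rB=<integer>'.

m = 22531
d = (19, -15);  v_rel = (11, -12),  |v_rel|² = 265
v_rel×d = (11)·(-15) − (-12)·(19) = 63
since m = R²·265 − 63²:  R² = (3969 + 22531) / 265 = 100
R = √100 = 10  ⇒  r_B = 10 − 6 = 4

rB=4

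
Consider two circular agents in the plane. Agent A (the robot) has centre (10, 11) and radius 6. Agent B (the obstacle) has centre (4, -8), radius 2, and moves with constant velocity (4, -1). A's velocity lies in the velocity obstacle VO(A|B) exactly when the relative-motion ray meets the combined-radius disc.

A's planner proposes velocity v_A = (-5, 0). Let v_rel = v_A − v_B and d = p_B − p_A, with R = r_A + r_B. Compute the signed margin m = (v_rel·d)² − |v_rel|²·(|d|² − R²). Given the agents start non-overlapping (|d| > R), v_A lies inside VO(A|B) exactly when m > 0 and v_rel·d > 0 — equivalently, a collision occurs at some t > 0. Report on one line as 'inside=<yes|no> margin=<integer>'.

d = (-6, -19),  |d|² = 397;  R = 6+2 = 8,  c = 397−8² = 333
v_rel = (-9, 1),  |v_rel|² = 82;  v_rel·d = (-9)·(-6) + (1)·(-19) = 35
82·t² − 70·t + 333 = 0  ⇒  m = 35² − 82·333 = -26081
m = -26081 < 0,  v_rel·d = 35 > 0  ⇒  outside

inside=no margin=-26081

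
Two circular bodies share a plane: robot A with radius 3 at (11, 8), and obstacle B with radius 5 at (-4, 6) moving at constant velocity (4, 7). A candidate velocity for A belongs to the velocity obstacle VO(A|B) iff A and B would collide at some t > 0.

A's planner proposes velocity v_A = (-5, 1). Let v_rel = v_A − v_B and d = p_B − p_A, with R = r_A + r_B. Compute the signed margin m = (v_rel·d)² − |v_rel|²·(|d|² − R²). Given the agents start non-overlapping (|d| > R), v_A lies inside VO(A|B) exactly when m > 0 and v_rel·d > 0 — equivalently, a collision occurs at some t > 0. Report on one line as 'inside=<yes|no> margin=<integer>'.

d = (-15, -2),  |d|² = 229;  R = 3+5 = 8,  c = 229−8² = 165
v_rel = (-9, -6),  |v_rel|² = 117;  v_rel·d = (-9)·(-15) + (-6)·(-2) = 147
117·t² − 294·t + 165 = 0  ⇒  m = 147² − 117·165 = 2304
m = 2304 > 0,  v_rel·d = 147 > 0  ⇒  inside

inside=yes margin=2304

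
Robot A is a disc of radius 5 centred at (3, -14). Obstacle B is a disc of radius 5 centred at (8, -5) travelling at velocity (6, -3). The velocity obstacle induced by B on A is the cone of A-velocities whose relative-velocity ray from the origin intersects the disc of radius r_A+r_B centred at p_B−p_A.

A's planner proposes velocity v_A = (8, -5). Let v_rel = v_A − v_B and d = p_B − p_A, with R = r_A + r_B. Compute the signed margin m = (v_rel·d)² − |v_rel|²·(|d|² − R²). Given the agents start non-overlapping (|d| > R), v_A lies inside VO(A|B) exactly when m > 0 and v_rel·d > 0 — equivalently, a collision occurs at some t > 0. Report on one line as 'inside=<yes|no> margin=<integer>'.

d = (5, 9),  |d|² = 106;  R = 5+5 = 10,  c = 106−10² = 6
v_rel = (2, -2),  |v_rel|² = 8;  v_rel·d = (2)·(5) + (-2)·(9) = -8
8·t² + 16·t + 6 = 0  ⇒  m = (-8)² − 8·6 = 16
m = 16 > 0,  v_rel·d = -8 < 0  ⇒  outside

inside=no margin=16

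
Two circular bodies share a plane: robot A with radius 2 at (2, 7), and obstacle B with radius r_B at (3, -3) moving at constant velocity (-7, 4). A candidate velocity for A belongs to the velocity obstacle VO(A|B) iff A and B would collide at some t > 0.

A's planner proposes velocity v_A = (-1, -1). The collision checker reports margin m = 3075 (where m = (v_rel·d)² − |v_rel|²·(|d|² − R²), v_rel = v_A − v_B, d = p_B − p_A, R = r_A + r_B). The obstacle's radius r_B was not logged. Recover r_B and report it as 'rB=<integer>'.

m = 3075
d = (1, -10);  v_rel = (6, -5),  |v_rel|² = 61
v_rel×d = (6)·(-10) − (-5)·(1) = -55
since m = R²·61 − (-55)²:  R² = (3025 + 3075) / 61 = 100
R = √100 = 10  ⇒  r_B = 10 − 2 = 8

rB=8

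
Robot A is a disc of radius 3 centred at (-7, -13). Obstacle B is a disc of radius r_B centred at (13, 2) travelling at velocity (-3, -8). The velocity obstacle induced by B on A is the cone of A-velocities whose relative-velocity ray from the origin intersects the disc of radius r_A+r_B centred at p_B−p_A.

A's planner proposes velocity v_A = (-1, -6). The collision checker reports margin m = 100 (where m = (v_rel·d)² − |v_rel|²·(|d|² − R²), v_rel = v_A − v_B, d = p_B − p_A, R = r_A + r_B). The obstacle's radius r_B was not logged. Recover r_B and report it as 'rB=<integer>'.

m = 100
d = (20, 15);  v_rel = (2, 2),  |v_rel|² = 8
v_rel×d = (2)·(15) − (2)·(20) = -10
since m = R²·8 − (-10)²:  R² = (100 + 100) / 8 = 25
R = √25 = 5  ⇒  r_B = 5 − 3 = 2

rB=2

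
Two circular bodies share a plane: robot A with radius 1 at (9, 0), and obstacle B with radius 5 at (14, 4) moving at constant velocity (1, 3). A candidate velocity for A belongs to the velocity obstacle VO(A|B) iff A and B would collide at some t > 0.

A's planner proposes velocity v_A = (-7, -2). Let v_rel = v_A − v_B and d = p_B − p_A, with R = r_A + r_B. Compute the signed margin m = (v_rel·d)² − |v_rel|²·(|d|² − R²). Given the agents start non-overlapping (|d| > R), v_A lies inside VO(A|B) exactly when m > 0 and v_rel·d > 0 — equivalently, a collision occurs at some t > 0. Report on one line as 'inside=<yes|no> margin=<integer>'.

d = (5, 4),  |d|² = 41;  R = 1+5 = 6,  c = 41−6² = 5
v_rel = (-8, -5),  |v_rel|² = 89;  v_rel·d = (-8)·(5) + (-5)·(4) = -60
89·t² + 120·t + 5 = 0  ⇒  m = (-60)² − 89·5 = 3155
m = 3155 > 0,  v_rel·d = -60 < 0  ⇒  outside

inside=no margin=3155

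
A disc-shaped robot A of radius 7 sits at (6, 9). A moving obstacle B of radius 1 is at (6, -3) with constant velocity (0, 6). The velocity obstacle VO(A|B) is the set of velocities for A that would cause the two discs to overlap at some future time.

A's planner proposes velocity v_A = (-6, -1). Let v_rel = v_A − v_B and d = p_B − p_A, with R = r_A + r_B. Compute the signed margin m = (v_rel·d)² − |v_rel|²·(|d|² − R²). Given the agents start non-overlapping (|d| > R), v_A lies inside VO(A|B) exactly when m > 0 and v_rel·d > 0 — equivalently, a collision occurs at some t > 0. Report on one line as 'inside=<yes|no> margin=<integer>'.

d = (0, -12),  |d|² = 144;  R = 7+1 = 8,  c = 144−8² = 80
v_rel = (-6, -7),  |v_rel|² = 85;  v_rel·d = (-6)·(0) + (-7)·(-12) = 84
85·t² − 168·t + 80 = 0  ⇒  m = 84² − 85·80 = 256
m = 256 > 0,  v_rel·d = 84 > 0  ⇒  inside

inside=yes margin=256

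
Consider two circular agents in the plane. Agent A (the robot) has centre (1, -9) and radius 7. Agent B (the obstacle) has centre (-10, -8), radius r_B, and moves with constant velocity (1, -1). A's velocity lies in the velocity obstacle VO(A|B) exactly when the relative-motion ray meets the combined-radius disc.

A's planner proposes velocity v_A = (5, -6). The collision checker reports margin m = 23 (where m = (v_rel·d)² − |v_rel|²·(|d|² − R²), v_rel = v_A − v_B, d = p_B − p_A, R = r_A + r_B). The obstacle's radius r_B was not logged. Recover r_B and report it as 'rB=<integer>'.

m = 23
d = (-11, 1);  v_rel = (4, -5),  |v_rel|² = 41
v_rel×d = (4)·(1) − (-5)·(-11) = -51
since m = R²·41 − (-51)²:  R² = (2601 + 23) / 41 = 64
R = √64 = 8  ⇒  r_B = 8 − 7 = 1

rB=1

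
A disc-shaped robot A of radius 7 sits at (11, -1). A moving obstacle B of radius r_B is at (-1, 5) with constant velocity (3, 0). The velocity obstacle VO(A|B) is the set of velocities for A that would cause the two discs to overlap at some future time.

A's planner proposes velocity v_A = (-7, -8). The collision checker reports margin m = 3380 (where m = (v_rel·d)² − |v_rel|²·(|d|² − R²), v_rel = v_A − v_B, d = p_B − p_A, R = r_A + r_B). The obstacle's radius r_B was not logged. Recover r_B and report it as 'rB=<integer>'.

m = 3380
d = (-12, 6);  v_rel = (-10, -8),  |v_rel|² = 164
v_rel×d = (-10)·(6) − (-8)·(-12) = -156
since m = R²·164 − (-156)²:  R² = (24336 + 3380) / 164 = 169
R = √169 = 13  ⇒  r_B = 13 − 7 = 6

rB=6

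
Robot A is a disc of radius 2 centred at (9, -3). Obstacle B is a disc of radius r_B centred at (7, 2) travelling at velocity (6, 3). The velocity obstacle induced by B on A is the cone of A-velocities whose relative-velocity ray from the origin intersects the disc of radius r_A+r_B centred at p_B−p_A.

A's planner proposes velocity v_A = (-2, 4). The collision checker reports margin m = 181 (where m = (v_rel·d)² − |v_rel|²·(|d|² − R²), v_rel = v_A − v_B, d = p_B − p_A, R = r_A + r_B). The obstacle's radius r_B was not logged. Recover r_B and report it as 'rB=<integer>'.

m = 181
d = (-2, 5);  v_rel = (-8, 1),  |v_rel|² = 65
v_rel×d = (-8)·(5) − (1)·(-2) = -38
since m = R²·65 − (-38)²:  R² = (1444 + 181) / 65 = 25
R = √25 = 5  ⇒  r_B = 5 − 2 = 3

rB=3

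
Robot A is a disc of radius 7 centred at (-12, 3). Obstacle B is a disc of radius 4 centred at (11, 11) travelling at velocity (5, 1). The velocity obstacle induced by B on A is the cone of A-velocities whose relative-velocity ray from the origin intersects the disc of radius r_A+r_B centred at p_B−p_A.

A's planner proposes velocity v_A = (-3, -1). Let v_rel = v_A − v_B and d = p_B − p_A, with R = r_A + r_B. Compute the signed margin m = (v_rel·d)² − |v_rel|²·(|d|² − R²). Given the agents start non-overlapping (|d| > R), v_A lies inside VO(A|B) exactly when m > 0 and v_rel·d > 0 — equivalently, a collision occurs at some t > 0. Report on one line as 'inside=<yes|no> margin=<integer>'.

d = (23, 8),  |d|² = 593;  R = 7+4 = 11,  c = 593−11² = 472
v_rel = (-8, -2),  |v_rel|² = 68;  v_rel·d = (-8)·(23) + (-2)·(8) = -200
68·t² + 400·t + 472 = 0  ⇒  m = (-200)² − 68·472 = 7904
m = 7904 > 0,  v_rel·d = -200 < 0  ⇒  outside

inside=no margin=7904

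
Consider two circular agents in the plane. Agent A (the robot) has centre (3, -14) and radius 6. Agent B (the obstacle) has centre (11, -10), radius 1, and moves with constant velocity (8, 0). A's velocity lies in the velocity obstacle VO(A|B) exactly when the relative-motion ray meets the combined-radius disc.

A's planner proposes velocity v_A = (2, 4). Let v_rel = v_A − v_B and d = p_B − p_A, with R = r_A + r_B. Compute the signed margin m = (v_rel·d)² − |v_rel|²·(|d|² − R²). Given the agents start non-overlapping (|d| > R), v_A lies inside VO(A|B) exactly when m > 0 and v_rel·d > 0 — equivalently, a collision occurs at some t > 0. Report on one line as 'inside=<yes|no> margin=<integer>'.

d = (8, 4),  |d|² = 80;  R = 6+1 = 7,  c = 80−7² = 31
v_rel = (-6, 4),  |v_rel|² = 52;  v_rel·d = (-6)·(8) + (4)·(4) = -32
52·t² + 64·t + 31 = 0  ⇒  m = (-32)² − 52·31 = -588
m = -588 < 0,  v_rel·d = -32 < 0  ⇒  outside

inside=no margin=-588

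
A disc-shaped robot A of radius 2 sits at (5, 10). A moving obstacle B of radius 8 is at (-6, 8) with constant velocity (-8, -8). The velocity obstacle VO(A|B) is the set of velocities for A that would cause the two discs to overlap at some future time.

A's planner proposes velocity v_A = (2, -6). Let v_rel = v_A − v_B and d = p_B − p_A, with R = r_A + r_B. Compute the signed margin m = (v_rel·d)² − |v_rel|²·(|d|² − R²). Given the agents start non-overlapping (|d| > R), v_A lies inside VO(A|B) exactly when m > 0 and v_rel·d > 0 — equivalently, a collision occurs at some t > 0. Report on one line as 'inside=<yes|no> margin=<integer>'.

d = (-11, -2),  |d|² = 125;  R = 2+8 = 10,  c = 125−10² = 25
v_rel = (10, 2),  |v_rel|² = 104;  v_rel·d = (10)·(-11) + (2)·(-2) = -114
104·t² + 228·t + 25 = 0  ⇒  m = (-114)² − 104·25 = 10396
m = 10396 > 0,  v_rel·d = -114 < 0  ⇒  outside

inside=no margin=10396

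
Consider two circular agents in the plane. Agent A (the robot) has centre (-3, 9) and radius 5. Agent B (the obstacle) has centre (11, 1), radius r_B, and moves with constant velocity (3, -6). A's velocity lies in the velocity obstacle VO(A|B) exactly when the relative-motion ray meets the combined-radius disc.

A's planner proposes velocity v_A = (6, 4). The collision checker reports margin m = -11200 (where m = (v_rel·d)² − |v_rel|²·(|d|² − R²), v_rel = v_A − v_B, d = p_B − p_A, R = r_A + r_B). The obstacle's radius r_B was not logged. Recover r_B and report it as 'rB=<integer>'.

m = -11200
d = (14, -8);  v_rel = (3, 10),  |v_rel|² = 109
v_rel×d = (3)·(-8) − (10)·(14) = -164
since m = R²·109 − (-164)²:  R² = (26896 + -11200) / 109 = 144
R = √144 = 12  ⇒  r_B = 12 − 5 = 7

rB=7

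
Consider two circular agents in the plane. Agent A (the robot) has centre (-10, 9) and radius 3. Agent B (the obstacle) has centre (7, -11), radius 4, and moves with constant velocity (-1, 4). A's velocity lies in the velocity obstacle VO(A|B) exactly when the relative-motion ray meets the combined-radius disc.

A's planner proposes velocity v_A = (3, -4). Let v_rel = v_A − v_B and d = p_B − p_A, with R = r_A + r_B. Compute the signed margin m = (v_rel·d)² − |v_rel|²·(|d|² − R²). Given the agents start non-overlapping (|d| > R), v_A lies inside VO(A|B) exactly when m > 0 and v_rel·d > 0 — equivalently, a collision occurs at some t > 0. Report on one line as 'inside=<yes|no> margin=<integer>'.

d = (17, -20),  |d|² = 689;  R = 3+4 = 7,  c = 689−7² = 640
v_rel = (4, -8),  |v_rel|² = 80;  v_rel·d = (4)·(17) + (-8)·(-20) = 228
80·t² − 456·t + 640 = 0  ⇒  m = 228² − 80·640 = 784
m = 784 > 0,  v_rel·d = 228 > 0  ⇒  inside

inside=yes margin=784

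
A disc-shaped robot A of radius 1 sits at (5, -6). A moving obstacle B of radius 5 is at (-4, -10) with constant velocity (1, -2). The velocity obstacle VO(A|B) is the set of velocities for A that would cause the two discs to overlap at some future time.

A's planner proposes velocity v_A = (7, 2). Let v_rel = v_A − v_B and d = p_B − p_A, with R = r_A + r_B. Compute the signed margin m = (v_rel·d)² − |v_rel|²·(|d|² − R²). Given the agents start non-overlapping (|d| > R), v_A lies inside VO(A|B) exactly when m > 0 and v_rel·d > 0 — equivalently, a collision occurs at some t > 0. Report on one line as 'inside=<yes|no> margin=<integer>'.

d = (-9, -4),  |d|² = 97;  R = 1+5 = 6,  c = 97−6² = 61
v_rel = (6, 4),  |v_rel|² = 52;  v_rel·d = (6)·(-9) + (4)·(-4) = -70
52·t² + 140·t + 61 = 0  ⇒  m = (-70)² − 52·61 = 1728
m = 1728 > 0,  v_rel·d = -70 < 0  ⇒  outside

inside=no margin=1728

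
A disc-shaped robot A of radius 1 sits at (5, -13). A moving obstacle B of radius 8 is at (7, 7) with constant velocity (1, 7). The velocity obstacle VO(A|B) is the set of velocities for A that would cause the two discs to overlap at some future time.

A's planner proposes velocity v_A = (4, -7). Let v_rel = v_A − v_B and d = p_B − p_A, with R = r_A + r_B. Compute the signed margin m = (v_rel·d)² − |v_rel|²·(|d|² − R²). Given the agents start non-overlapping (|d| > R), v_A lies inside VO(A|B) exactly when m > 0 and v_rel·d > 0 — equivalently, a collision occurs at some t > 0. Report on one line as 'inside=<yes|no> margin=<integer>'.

d = (2, 20),  |d|² = 404;  R = 1+8 = 9,  c = 404−9² = 323
v_rel = (3, -14),  |v_rel|² = 205;  v_rel·d = (3)·(2) + (-14)·(20) = -274
205·t² + 548·t + 323 = 0  ⇒  m = (-274)² − 205·323 = 8861
m = 8861 > 0,  v_rel·d = -274 < 0  ⇒  outside

inside=no margin=8861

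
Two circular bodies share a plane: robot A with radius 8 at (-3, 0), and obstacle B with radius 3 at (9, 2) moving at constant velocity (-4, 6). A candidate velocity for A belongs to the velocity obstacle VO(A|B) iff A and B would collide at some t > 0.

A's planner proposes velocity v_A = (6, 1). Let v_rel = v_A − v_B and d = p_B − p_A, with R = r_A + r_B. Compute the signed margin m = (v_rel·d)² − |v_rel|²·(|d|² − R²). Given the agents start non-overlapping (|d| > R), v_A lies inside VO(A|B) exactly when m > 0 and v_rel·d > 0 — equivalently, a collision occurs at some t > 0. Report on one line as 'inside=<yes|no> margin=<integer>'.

d = (12, 2),  |d|² = 148;  R = 8+3 = 11,  c = 148−11² = 27
v_rel = (10, -5),  |v_rel|² = 125;  v_rel·d = (10)·(12) + (-5)·(2) = 110
125·t² − 220·t + 27 = 0  ⇒  m = 110² − 125·27 = 8725
m = 8725 > 0,  v_rel·d = 110 > 0  ⇒  inside

inside=yes margin=8725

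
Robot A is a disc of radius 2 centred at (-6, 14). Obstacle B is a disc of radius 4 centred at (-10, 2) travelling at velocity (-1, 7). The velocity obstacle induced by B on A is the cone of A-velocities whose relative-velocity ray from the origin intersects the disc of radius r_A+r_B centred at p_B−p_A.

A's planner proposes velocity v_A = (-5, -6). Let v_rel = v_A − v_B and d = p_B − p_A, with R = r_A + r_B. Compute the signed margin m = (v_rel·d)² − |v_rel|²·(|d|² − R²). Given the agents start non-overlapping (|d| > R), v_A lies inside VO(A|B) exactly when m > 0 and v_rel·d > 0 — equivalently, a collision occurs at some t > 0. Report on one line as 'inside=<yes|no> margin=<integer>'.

d = (-4, -12),  |d|² = 160;  R = 2+4 = 6,  c = 160−6² = 124
v_rel = (-4, -13),  |v_rel|² = 185;  v_rel·d = (-4)·(-4) + (-13)·(-12) = 172
185·t² − 344·t + 124 = 0  ⇒  m = 172² − 185·124 = 6644
m = 6644 > 0,  v_rel·d = 172 > 0  ⇒  inside

inside=yes margin=6644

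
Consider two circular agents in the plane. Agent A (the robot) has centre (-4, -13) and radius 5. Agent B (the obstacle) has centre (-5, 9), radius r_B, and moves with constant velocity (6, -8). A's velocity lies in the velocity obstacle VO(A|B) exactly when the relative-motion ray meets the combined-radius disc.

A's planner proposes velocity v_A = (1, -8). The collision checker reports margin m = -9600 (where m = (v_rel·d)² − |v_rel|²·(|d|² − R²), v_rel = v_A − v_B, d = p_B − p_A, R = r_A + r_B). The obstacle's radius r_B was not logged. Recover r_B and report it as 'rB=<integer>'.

m = -9600
d = (-1, 22);  v_rel = (-5, 0),  |v_rel|² = 25
v_rel×d = (-5)·(22) − (0)·(-1) = -110
since m = R²·25 − (-110)²:  R² = (12100 + -9600) / 25 = 100
R = √100 = 10  ⇒  r_B = 10 − 5 = 5

rB=5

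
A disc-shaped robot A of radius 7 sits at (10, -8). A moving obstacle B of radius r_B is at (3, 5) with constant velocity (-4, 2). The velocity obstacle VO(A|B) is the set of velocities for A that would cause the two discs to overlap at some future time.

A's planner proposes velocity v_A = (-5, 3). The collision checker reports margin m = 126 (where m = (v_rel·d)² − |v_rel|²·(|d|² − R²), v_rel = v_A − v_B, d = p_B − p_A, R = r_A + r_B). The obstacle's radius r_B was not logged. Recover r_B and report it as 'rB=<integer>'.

m = 126
d = (-7, 13);  v_rel = (-1, 1),  |v_rel|² = 2
v_rel×d = (-1)·(13) − (1)·(-7) = -6
since m = R²·2 − (-6)²:  R² = (36 + 126) / 2 = 81
R = √81 = 9  ⇒  r_B = 9 − 7 = 2

rB=2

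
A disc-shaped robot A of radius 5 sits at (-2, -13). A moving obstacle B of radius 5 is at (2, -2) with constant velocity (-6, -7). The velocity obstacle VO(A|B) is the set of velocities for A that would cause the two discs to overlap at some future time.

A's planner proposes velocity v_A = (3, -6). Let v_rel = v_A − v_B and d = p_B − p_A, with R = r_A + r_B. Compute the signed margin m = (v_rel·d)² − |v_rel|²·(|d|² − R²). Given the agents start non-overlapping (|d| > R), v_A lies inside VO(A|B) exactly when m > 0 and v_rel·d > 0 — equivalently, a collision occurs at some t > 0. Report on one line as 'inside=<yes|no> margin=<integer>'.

d = (4, 11),  |d|² = 137;  R = 5+5 = 10,  c = 137−10² = 37
v_rel = (9, 1),  |v_rel|² = 82;  v_rel·d = (9)·(4) + (1)·(11) = 47
82·t² − 94·t + 37 = 0  ⇒  m = 47² − 82·37 = -825
m = -825 < 0,  v_rel·d = 47 > 0  ⇒  outside

inside=no margin=-825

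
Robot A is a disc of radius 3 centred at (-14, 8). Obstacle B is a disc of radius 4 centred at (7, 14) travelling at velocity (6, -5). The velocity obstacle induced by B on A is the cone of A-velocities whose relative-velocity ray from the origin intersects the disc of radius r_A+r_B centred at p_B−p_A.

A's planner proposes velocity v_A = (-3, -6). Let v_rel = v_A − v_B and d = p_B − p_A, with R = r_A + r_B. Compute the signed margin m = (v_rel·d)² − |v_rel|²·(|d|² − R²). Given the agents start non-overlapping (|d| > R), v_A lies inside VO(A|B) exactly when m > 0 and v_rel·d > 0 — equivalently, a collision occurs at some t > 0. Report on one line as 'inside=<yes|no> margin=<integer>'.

d = (21, 6),  |d|² = 477;  R = 3+4 = 7,  c = 477−7² = 428
v_rel = (-9, -1),  |v_rel|² = 82;  v_rel·d = (-9)·(21) + (-1)·(6) = -195
82·t² + 390·t + 428 = 0  ⇒  m = (-195)² − 82·428 = 2929
m = 2929 > 0,  v_rel·d = -195 < 0  ⇒  outside

inside=no margin=2929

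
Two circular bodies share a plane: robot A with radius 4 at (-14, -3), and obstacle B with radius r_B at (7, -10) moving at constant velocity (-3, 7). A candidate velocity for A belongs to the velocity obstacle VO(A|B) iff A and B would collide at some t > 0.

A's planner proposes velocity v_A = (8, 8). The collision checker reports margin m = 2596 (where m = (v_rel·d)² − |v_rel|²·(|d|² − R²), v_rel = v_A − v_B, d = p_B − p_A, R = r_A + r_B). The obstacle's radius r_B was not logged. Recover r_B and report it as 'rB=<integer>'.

m = 2596
d = (21, -7);  v_rel = (11, 1),  |v_rel|² = 122
v_rel×d = (11)·(-7) − (1)·(21) = -98
since m = R²·122 − (-98)²:  R² = (9604 + 2596) / 122 = 100
R = √100 = 10  ⇒  r_B = 10 − 4 = 6

rB=6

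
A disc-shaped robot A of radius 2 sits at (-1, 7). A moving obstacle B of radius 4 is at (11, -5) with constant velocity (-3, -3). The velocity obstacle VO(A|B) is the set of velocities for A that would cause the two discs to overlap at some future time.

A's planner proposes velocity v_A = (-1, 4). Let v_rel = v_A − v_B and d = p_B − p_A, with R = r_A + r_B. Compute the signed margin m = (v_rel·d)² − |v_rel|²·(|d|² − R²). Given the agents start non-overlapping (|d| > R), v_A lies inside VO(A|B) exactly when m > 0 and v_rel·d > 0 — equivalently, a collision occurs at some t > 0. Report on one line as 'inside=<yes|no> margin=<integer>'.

d = (12, -12),  |d|² = 288;  R = 2+4 = 6,  c = 288−6² = 252
v_rel = (2, 7),  |v_rel|² = 53;  v_rel·d = (2)·(12) + (7)·(-12) = -60
53·t² + 120·t + 252 = 0  ⇒  m = (-60)² − 53·252 = -9756
m = -9756 < 0,  v_rel·d = -60 < 0  ⇒  outside

inside=no margin=-9756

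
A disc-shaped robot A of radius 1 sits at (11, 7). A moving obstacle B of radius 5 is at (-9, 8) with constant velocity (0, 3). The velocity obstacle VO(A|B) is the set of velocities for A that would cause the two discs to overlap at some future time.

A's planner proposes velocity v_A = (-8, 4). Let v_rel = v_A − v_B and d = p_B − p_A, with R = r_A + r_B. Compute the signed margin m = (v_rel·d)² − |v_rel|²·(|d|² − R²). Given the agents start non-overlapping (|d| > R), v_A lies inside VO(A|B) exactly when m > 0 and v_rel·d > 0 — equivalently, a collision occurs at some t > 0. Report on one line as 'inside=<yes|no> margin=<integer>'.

d = (-20, 1),  |d|² = 401;  R = 1+5 = 6,  c = 401−6² = 365
v_rel = (-8, 1),  |v_rel|² = 65;  v_rel·d = (-8)·(-20) + (1)·(1) = 161
65·t² − 322·t + 365 = 0  ⇒  m = 161² − 65·365 = 2196
m = 2196 > 0,  v_rel·d = 161 > 0  ⇒  inside

inside=yes margin=2196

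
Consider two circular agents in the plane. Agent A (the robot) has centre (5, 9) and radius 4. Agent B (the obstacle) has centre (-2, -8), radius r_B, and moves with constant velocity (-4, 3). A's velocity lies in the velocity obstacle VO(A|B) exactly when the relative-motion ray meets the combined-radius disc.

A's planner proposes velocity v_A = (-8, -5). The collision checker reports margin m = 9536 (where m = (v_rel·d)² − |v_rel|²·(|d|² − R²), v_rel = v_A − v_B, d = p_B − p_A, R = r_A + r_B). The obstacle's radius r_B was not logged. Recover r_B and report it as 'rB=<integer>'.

m = 9536
d = (-7, -17);  v_rel = (-4, -8),  |v_rel|² = 80
v_rel×d = (-4)·(-17) − (-8)·(-7) = 12
since m = R²·80 − 12²:  R² = (144 + 9536) / 80 = 121
R = √121 = 11  ⇒  r_B = 11 − 4 = 7

rB=7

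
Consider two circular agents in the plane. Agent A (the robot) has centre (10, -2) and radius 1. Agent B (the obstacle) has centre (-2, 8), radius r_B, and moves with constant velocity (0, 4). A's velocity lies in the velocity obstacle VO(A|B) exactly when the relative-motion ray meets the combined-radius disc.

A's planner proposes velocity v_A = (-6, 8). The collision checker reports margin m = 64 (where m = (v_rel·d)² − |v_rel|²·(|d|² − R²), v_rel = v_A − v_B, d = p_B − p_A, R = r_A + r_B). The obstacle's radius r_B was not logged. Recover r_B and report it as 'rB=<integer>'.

m = 64
d = (-12, 10);  v_rel = (-6, 4),  |v_rel|² = 52
v_rel×d = (-6)·(10) − (4)·(-12) = -12
since m = R²·52 − (-12)²:  R² = (144 + 64) / 52 = 4
R = √4 = 2  ⇒  r_B = 2 − 1 = 1

rB=1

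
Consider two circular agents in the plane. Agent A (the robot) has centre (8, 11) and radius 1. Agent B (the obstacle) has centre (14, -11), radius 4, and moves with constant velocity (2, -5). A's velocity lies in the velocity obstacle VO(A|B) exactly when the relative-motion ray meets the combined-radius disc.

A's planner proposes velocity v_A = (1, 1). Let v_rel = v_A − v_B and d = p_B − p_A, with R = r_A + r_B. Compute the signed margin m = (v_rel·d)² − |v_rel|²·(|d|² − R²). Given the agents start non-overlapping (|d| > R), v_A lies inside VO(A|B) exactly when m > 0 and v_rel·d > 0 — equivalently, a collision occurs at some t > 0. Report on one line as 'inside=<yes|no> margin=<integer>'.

d = (6, -22),  |d|² = 520;  R = 1+4 = 5,  c = 520−5² = 495
v_rel = (-1, 6),  |v_rel|² = 37;  v_rel·d = (-1)·(6) + (6)·(-22) = -138
37·t² + 276·t + 495 = 0  ⇒  m = (-138)² − 37·495 = 729
m = 729 > 0,  v_rel·d = -138 < 0  ⇒  outside

inside=no margin=729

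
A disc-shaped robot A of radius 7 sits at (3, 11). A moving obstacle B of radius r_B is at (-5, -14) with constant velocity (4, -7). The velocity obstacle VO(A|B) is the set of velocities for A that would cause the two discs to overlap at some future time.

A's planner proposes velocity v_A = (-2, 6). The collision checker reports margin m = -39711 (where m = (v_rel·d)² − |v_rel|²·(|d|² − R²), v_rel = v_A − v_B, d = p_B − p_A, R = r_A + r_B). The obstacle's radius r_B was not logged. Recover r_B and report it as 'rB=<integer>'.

m = -39711
d = (-8, -25);  v_rel = (-6, 13),  |v_rel|² = 205
v_rel×d = (-6)·(-25) − (13)·(-8) = 254
since m = R²·205 − 254²:  R² = (64516 + -39711) / 205 = 121
R = √121 = 11  ⇒  r_B = 11 − 7 = 4

rB=4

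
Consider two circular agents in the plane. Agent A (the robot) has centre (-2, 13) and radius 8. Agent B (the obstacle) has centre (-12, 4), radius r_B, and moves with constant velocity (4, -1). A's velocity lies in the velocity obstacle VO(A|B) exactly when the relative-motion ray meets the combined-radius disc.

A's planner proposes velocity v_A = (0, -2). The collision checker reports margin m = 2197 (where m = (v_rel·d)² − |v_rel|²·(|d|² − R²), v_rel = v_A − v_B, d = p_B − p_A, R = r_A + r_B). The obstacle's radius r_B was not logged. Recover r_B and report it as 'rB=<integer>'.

m = 2197
d = (-10, -9);  v_rel = (-4, -1),  |v_rel|² = 17
v_rel×d = (-4)·(-9) − (-1)·(-10) = 26
since m = R²·17 − 26²:  R² = (676 + 2197) / 17 = 169
R = √169 = 13  ⇒  r_B = 13 − 8 = 5

rB=5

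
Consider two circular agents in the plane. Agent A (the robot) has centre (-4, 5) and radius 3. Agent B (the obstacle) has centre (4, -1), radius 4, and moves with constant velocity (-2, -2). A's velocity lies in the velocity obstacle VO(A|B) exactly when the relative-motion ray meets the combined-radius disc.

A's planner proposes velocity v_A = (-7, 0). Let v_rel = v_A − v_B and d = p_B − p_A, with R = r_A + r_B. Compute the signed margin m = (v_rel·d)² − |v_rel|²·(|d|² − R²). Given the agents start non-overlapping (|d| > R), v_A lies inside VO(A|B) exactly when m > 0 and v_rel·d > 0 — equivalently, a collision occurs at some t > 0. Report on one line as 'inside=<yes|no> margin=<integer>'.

d = (8, -6),  |d|² = 100;  R = 3+4 = 7,  c = 100−7² = 51
v_rel = (-5, 2),  |v_rel|² = 29;  v_rel·d = (-5)·(8) + (2)·(-6) = -52
29·t² + 104·t + 51 = 0  ⇒  m = (-52)² − 29·51 = 1225
m = 1225 > 0,  v_rel·d = -52 < 0  ⇒  outside

inside=no margin=1225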